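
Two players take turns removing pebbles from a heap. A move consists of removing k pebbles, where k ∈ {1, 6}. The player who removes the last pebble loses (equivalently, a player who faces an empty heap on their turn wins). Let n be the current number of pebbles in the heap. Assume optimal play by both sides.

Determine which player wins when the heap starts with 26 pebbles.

The second player wins.

Build the W/L table. Terminal = W. A non-terminal position is W if it has a move to some L; otherwise it is L.
n=0: no move; the opponent has just taken the last pebble and therefore loses → W
n=1: L (sole option 0(W) is W)
n=2: W (go to 1, an L position)
n=3: L (sole option 2(W) is W)
n=4: W (go to 3, an L position)
n=5: L (sole option 4(W) is W)
n=6: W (go to 5, an L position)
n=7: W (go to 1, an L position)
n=8: L (options 7(W), 2(W) are all W)
n=9: W (go to 8, an L position)
n=10: L (options 9(W), 4(W) are all W)
n=11: W (go to 10, an L position)
n=12: L (options 11(W), 6(W) are all W)
n=13: W (go to 12, an L position)
n=14: W (go to 8, an L position)
n=15: L (options 14(W), 9(W) are all W)
n=16: W (go to 15, an L position)
n=17: L (options 16(W), 11(W) are all W)
n=18: W (go to 17, an L position)
n=19: L (options 18(W), 13(W) are all W)
n=20: W (go to 19, an L position)
n=21: W (go to 15, an L position)
n=22: L (options 21(W), 16(W) are all W)
n=23: W (go to 22, an L position)
n=24: L (options 23(W), 18(W) are all W)
n=25: W (go to 24, an L position)
n=26: L (options 25(W), 20(W) are all W)
The starting position 26 is L: whatever the player to move does, the opponent receives a W position.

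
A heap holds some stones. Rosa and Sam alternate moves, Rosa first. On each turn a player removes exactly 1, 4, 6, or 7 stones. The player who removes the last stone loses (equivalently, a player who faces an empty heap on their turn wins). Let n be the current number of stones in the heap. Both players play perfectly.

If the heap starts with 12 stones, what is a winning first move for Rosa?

Label each position W (a win for the player to move) or L (a loss). A position with no legal move is W; any other position is W exactly when some move reaches an L, and L when every move reaches a W.
n=0: no move; the opponent has just taken the last stone and therefore loses → W
n=1: L (sole option 0(W) is W)
n=2: W (go to 1, an L position)
n=3: L (sole option 2(W) is W)
n=4: W (go to 3, an L position)
n=5: W (go to 1, an L position)
n=6: L (options 5(W), 2(W), 0(W) are all W)
n=7: W (go to 6, an L position)
n=8: W (go to 1, an L position)
n=9: W (go to 3, an L position)
n=10: W (go to 6, an L position)
n=11: L (options 10(W), 7(W), 5(W), 4(W) are all W)
n=12: W (go to 11, an L position)
From 12, the L positions reachable in one move are: 11, 6. Any move reaching one of these is winning.

Remove 1, leaving 11.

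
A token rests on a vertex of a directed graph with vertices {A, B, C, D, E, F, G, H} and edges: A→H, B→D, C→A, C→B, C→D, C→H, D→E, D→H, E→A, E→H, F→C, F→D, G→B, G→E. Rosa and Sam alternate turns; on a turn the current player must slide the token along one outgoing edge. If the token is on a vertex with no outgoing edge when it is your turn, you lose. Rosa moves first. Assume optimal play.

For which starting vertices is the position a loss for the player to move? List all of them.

Work bottom-up. With no move the player to move loses. Otherwise the position is W if at least one move leads to an L position for the opponent, and L if every move leads to a W.
Every edge goes from a vertex to one that appears earlier in the order H, A, E, D, B, C, G, F, so processing vertices in that order labels each vertex after all of its successors.
H: no outgoing edge → L
A: can move to H, which is L ⇒ W
E: can move to H, which is L ⇒ W
D: can move to H, which is L ⇒ W
B: the only move is to D(W), a W ⇒ L
C: can move to B, which is L ⇒ W
G: can move to B, which is L ⇒ W
F: moves to C(W), D(W); every one is W ⇒ L
The losing starting vertices are exactly the entries labelled L in this table (3 of them).

B, F, H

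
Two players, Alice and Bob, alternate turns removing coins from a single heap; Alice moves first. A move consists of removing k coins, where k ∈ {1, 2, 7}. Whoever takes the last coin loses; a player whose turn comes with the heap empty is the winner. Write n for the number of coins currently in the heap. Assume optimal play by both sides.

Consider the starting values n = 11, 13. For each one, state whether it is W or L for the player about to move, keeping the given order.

11: W, 13: L

Use the standard recursion: the mover wins at a terminal position; elsewhere, the mover wins exactly when some move hands the opponent an L position.
n=0: no move; the opponent has just taken the last coin and therefore loses → W
n=1: only reaches 0(W), which is W → L
n=2: reaches L-position 1 → W
n=3: reaches L-position 1 → W
n=4: only reaches 3(W), 2(W), all W → L
n=5: reaches L-position 4 → W
n=6: reaches L-position 4 → W
n=7: only reaches 6(W), 5(W), 0(W), all W → L
n=8: reaches L-position 7 → W
n=9: reaches L-position 7 → W
n=10: only reaches 9(W), 8(W), 3(W), all W → L
n=11: reaches L-position 10 → W
n=12: reaches L-position 10 → W
n=13: only reaches 12(W), 11(W), 6(W), all W → L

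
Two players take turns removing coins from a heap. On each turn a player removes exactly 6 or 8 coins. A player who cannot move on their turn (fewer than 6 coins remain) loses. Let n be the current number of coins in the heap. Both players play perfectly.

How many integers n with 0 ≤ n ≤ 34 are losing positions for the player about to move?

Classify positions by backward induction: terminal positions (no move available) are L. From any other position, the mover wins iff some move reaches an L.
n=0: no move → L
n=1: no move → L
n=2: no move → L
n=3: no move → L
n=4: no move → L
n=5: no move → L
n=6: W (go to 0, an L position)
n=7: W (go to 1, an L position)
n=8: W (go to 2, an L position)
n=9: W (go to 3, an L position)
n=10: W (go to 4, an L position)
n=11: W (go to 5, an L position)
n=12: W (go to 4, an L position)
n=13: W (go to 5, an L position)
n=14: L (options 8(W), 6(W) are all W)
n=15: L (options 9(W), 7(W) are all W)
n=16: L (options 10(W), 8(W) are all W)
n=17: L (options 11(W), 9(W) are all W)
n=18: L (options 12(W), 10(W) are all W)
n=19: L (options 13(W), 11(W) are all W)
n=20: W (go to 14, an L position)
n=21: W (go to 15, an L position)
n=22: W (go to 16, an L position)
n=23: W (go to 17, an L position)
n=24: W (go to 18, an L position)
n=25: W (go to 19, an L position)
n=26: W (go to 18, an L position)
n=27: W (go to 19, an L position)
n=28: L (options 22(W), 20(W) are all W)
n=29: L (options 23(W), 21(W) are all W)
n=30: L (options 24(W), 22(W) are all W)
n=31: L (options 25(W), 23(W) are all W)
n=32: L (options 26(W), 24(W) are all W)
n=33: L (options 27(W), 25(W) are all W)
n=34: W (go to 28, an L position)
L entries with 0 ≤ n ≤ 34: n = 0, 1, 2, 3, 4, 5, 14, 15, 16, 17, 18, 19, 28, 29, 30, 31, 32, 33; that makes 18.

18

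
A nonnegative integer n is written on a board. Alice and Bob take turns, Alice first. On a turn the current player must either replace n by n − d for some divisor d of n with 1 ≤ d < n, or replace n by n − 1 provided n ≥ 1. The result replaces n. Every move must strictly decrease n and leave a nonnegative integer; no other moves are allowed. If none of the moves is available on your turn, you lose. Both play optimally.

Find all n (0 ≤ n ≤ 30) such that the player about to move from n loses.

0, 2, 5, 7, 9, 11, 13, 15, 17, 19, 21, 23, 25, 27, 29

Use the standard recursion: the mover loses at a terminal position; elsewhere, the mover wins exactly when some move hands the opponent an L position.
n=0: no move → L
n=1: reaches L-position 0 → W
n=2: only reaches 1(W), which is W → L
n=3: reaches L-position 2 → W
n=4: reaches L-position 2 → W
n=5: only reaches 4(W), which is W → L
n=6: reaches L-position 5 → W
n=7: only reaches 6(W), which is W → L
n=8: reaches L-position 7 → W
n=9: only reaches 6(W), 8(W), all W → L
n=10: reaches L-position 5 → W
n=11: only reaches 10(W), which is W → L
n=12: reaches L-position 9 → W
n=13: only reaches 12(W), which is W → L
n=14: reaches L-position 7 → W
n=15: only reaches 10(W), 12(W), 14(W), all W → L
n=16: reaches L-position 15 → W
n=17: only reaches 16(W), which is W → L
n=18: reaches L-position 9 → W
n=19: only reaches 18(W), which is W → L
n=20: reaches L-position 15 → W
n=21: only reaches 14(W), 18(W), 20(W), all W → L
n=22: reaches L-position 11 → W
n=23: only reaches 22(W), which is W → L
n=24: reaches L-position 21 → W
n=25: only reaches 20(W), 24(W), all W → L
n=26: reaches L-position 13 → W
n=27: only reaches 18(W), 24(W), 26(W), all W → L
n=28: reaches L-position 21 → W
n=29: only reaches 28(W), which is W → L
n=30: reaches L-position 15 → W
Reading off the rows marked L gives the requested list; there are 15 such values of n.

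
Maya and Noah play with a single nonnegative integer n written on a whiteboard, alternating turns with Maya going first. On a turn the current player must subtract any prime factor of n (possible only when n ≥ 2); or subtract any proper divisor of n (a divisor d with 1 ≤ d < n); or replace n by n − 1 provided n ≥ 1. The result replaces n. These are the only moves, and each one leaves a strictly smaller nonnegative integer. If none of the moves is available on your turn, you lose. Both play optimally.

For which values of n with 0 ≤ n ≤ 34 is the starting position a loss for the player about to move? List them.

Build the W/L table. Terminal = L. A non-terminal position is W if it has a move to some L; otherwise it is L.
n=0: no move → L
n=1: W (go to 0, an L position)
n=2: W (go to 0, an L position)
n=3: W (go to 0, an L position)
n=4: L (options 2(W), 3(W) are all W)
n=5: W (go to 0, an L position)
n=6: W (go to 4, an L position)
n=7: W (go to 0, an L position)
n=8: W (go to 4, an L position)
n=9: L (options 6(W), 8(W) are all W)
n=10: W (go to 9, an L position)
n=11: W (go to 0, an L position)
n=12: W (go to 9, an L position)
n=13: W (go to 0, an L position)
n=14: L (options 7(W), 12(W), 13(W) are all W)
n=15: W (go to 14, an L position)
n=16: W (go to 14, an L position)
n=17: W (go to 0, an L position)
n=18: W (go to 9, an L position)
n=19: W (go to 0, an L position)
n=20: L (options 10(W), 15(W), 16(W), 18(W), 19(W) are all W)
n=21: W (go to 14, an L position)
n=22: W (go to 20, an L position)
n=23: W (go to 0, an L position)
n=24: W (go to 20, an L position)
n=25: W (go to 20, an L position)
n=26: L (options 13(W), 24(W), 25(W) are all W)
n=27: W (go to 26, an L position)
n=28: W (go to 14, an L position)
n=29: W (go to 0, an L position)
n=30: W (go to 20, an L position)
n=31: W (go to 0, an L position)
n=32: L (options 16(W), 24(W), 28(W), 30(W), 31(W) are all W)
n=33: W (go to 32, an L position)
n=34: W (go to 32, an L position)
The losing starting values of n are exactly the entries labelled L in this table (7 of them).

0, 4, 9, 14, 20, 26, 32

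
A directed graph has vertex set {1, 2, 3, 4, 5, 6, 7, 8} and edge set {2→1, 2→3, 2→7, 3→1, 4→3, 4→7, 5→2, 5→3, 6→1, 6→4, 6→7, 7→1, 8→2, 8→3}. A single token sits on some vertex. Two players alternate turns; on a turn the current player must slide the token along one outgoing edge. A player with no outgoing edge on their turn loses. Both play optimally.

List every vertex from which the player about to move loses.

Work bottom-up. With no move the player to move loses. Otherwise the position is W if at least one move leads to an L position for the opponent, and L if every move leads to a W.
Every edge goes from a vertex to one that appears earlier in the order 1, 7, 3, 2, 4, 6, 8, 5, so processing vertices in that order labels each vertex after all of its successors.
1: no outgoing edge → L
7: →1(L), so W
3: →1(L), so W
2: →1(L), so W
4: →3(W), 7(W) — all W, so L
6: →4(L), so W
8: →2(W), 3(W) — all W, so L
5: →2(W), 3(W) — all W, so L
The losing starting vertices are exactly the entries labelled L in this table (4 of them).

1, 4, 5, 8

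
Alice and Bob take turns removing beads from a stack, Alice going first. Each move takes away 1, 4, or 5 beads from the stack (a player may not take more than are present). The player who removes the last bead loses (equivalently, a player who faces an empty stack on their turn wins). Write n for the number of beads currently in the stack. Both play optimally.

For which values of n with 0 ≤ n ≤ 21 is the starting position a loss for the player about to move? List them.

Positions with no move are W. A position that does have a move is losing for the player to move precisely when every available move leads to a winning position for the opponent. Fill in the labels:
n=0: no move; the opponent has just taken the last bead and therefore loses → W
n=1: the only move is to 0(W), a W ⇒ L
n=2: can move to 1, which is L ⇒ W
n=3: the only move is to 2(W), a W ⇒ L
n=4: can move to 3, which is L ⇒ W
n=5: can move to 1, which is L ⇒ W
n=6: can move to 1, which is L ⇒ W
n=7: can move to 3, which is L ⇒ W
n=8: can move to 3, which is L ⇒ W
n=9: moves to 8(W), 5(W), 4(W); every one is W ⇒ L
n=10: can move to 9, which is L ⇒ W
n=11: moves to 10(W), 7(W), 6(W); every one is W ⇒ L
n=12: can move to 11, which is L ⇒ W
n=13: can move to 9, which is L ⇒ W
n=14: can move to 9, which is L ⇒ W
n=15: can move to 11, which is L ⇒ W
n=16: can move to 11, which is L ⇒ W
n=17: moves to 16(W), 13(W), 12(W); every one is W ⇒ L
n=18: can move to 17, which is L ⇒ W
n=19: moves to 18(W), 15(W), 14(W); every one is W ⇒ L
n=20: can move to 19, which is L ⇒ W
n=21: can move to 17, which is L ⇒ W
The losing starting values of n are exactly the entries labelled L in this table (6 of them).

1, 3, 9, 11, 17, 19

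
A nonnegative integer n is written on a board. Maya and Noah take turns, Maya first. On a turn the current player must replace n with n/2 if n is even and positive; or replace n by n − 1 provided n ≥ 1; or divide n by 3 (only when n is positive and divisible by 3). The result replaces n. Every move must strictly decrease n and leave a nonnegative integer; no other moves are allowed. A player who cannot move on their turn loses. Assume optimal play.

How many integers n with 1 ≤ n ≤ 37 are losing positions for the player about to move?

Label each position W (a win for the player to move) or L (a loss). A position with no legal move is L; any other position is W exactly when some move reaches an L, and L when every move reaches a W.
n=0: no move → L
n=1: →0(L), so W
n=2: →1(W) only, which is W, so L
n=3: →2(L), so W
n=4: →2(L), so W
n=5: →4(W) only, which is W, so L
n=6: →2(L), so W
n=7: →6(W) only, which is W, so L
n=8: →7(L), so W
n=9: →3(W), 8(W) — all W, so L
n=10: →5(L), so W
n=11: →10(W) only, which is W, so L
n=12: →11(L), so W
n=13: →12(W) only, which is W, so L
n=14: →7(L), so W
n=15: →5(L), so W
n=16: →8(W), 15(W) — all W, so L
n=17: →16(L), so W
n=18: →9(L), so W
n=19: →18(W) only, which is W, so L
n=20: →19(L), so W
n=21: →7(L), so W
n=22: →11(L), so W
n=23: →22(W) only, which is W, so L
n=24: →23(L), so W
n=25: →24(W) only, which is W, so L
n=26: →13(L), so W
n=27: →9(L), so W
n=28: →14(W), 27(W) — all W, so L
n=29: →28(L), so W
n=30: →10(W), 15(W), 29(W) — all W, so L
n=31: →30(L), so W
n=32: →16(L), so W
n=33: →11(L), so W
n=34: →17(W), 33(W) — all W, so L
n=35: →34(L), so W
n=36: →12(W), 18(W), 35(W) — all W, so L
n=37: →36(L), so W
L entries with 1 ≤ n ≤ 37 (n=0 is outside the asked range and is not counted): n = 2, 5, 7, 9, 11, 13, 16, 19, 23, 25, 28, 30, 34, 36; that makes 14.

14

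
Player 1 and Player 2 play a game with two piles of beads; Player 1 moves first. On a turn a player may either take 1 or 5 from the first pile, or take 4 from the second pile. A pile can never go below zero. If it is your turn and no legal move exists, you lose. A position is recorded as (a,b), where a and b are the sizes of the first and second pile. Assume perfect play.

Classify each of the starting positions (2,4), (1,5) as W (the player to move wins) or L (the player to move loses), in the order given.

(2,4): W, (1,5): L

Work bottom-up. With no move the player to move loses. Otherwise the position is W if at least one move leads to an L position for the opponent, and L if every move leads to a W.
No move ever increases a pile, so every position that can arise here has a ≤ 2 and b ≤ 5; it is enough to label the cells with 0 ≤ a ≤ 2 and 0 ≤ b ≤ 5.
Every move lowers a or b (never raises either), so fill the grid row by row in increasing a, and left to right within a row: each cell's successors are then already labelled.
      b=0  b=1  b=2  b=3  b=4  b=5
a=0:    L    L    L    L    W    W
a=1:    W    W    W    W    L    L
a=2:    L    L    L    L    W    W
Cells with no legal move (terminal, hence L): (0,0), (0,1), (0,2), (0,3).
The remaining L cells, each justified by listing all of its moves:
(1,4): →(0,4)(W), (1,0)(W) — all W, so L
(1,5): →(0,5)(W), (1,1)(W) — all W, so L
(2,0): →(1,0)(W) only, which is W, so L
(2,1): →(1,1)(W) only, which is W, so L
(2,2): →(1,2)(W) only, which is W, so L
(2,3): →(1,3)(W) only, which is W, so L
Every other cell has at least one move into one of the L cells above, so it is W.
(2,4): the move to (1,4) reaches an L cell, so W
(1,5): one of the L cells justified above, so L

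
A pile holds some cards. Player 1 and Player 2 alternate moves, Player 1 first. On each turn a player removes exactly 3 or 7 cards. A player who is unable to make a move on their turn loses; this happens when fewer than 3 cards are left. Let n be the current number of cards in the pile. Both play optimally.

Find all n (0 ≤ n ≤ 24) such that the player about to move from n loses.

Work bottom-up. With no move the player to move loses. Otherwise the position is W if at least one move leads to an L position for the opponent, and L if every move leads to a W.
n=0: no move → L
n=1: no move → L
n=2: no move → L
n=3: →0(L), so W
n=4: →1(L), so W
n=5: →2(L), so W
n=6: →3(W) only, which is W, so L
n=7: →0(L), so W
n=8: →1(L), so W
n=9: →6(L), so W
n=10: →7(W), 3(W) — all W, so L
n=11: →8(W), 4(W) — all W, so L
n=12: →9(W), 5(W) — all W, so L
n=13: →10(L), so W
n=14: →11(L), so W
n=15: →12(L), so W
n=16: →13(W), 9(W) — all W, so L
n=17: →10(L), so W
n=18: →11(L), so W
n=19: →16(L), so W
n=20: →17(W), 13(W) — all W, so L
n=21: →18(W), 14(W) — all W, so L
n=22: →19(W), 15(W) — all W, so L
n=23: →20(L), so W
n=24: →21(L), so W
Reading off the rows marked L gives the requested list; there are 11 such values of n.

0, 1, 2, 6, 10, 11, 12, 16, 20, 21, 22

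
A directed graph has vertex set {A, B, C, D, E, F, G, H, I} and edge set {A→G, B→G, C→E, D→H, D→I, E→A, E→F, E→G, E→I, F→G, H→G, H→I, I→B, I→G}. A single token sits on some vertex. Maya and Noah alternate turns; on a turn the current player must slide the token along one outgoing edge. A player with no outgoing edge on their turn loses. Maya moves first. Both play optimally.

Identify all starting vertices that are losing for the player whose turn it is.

C, D, G

Compute win/loss labels from the base case upward. A position with no move is L. Any other position is W if it can reach an L in one move, else L.
Every edge goes from a vertex to one that appears earlier in the order G, B, I, H, A, D, F, E, C, so processing vertices in that order labels each vertex after all of its successors.
G: no outgoing edge → L
B: W (go to G, an L position)
I: W (go to G, an L position)
H: W (go to G, an L position)
A: W (go to G, an L position)
D: L (options H(W), I(W) are all W)
F: W (go to G, an L position)
E: W (go to G, an L position)
C: L (sole option E(W) is W)
Reading off the rows marked L gives the requested list; there are 3 such vertices.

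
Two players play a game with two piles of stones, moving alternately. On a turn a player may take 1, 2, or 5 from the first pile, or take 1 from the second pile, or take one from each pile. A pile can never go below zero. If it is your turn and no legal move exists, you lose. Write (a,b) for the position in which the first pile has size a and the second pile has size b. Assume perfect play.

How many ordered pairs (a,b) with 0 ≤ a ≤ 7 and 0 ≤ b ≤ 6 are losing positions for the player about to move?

16

Compute win/loss labels from the base case upward. A position with no move is L. Any other position is W if it can reach an L in one move, else L.
Every move lowers a or b (never raises either), so fill the grid row by row in increasing a, and left to right within a row: each cell's successors are then already labelled.
      b=0  b=1  b=2  b=3  b=4  b=5  b=6
a=0:    L    W    L    W    L    W    L
a=1:    W    W    W    W    W    W    W
a=2:    W    L    W    L    W    L    W
a=3:    L    W    W    W    W    W    W
a=4:    W    W    L    W    L    W    L
a=5:    W    L    W    W    W    W    W
a=6:    L    W    W    L    W    L    W
a=7:    W    W    L    W    W    W    W
Cells with no legal move (terminal, hence L): (0,0).
The remaining L cells, each justified by listing all of its moves:
(0,2): →(0,1)(W) only, which is W, so L
(0,4): →(0,3)(W) only, which is W, so L
(0,6): →(0,5)(W) only, which is W, so L
(2,1): →(1,1)(W), (0,1)(W), (2,0)(W), (1,0)(W) — all W, so L
(2,3): →(1,3)(W), (0,3)(W), (2,2)(W), (1,2)(W) — all W, so L
(2,5): →(1,5)(W), (0,5)(W), (2,4)(W), (1,4)(W) — all W, so L
(3,0): →(2,0)(W), (1,0)(W) — all W, so L
(4,2): →(3,2)(W), (2,2)(W), (4,1)(W), (3,1)(W) — all W, so L
(4,4): →(3,4)(W), (2,4)(W), (4,3)(W), (3,3)(W) — all W, so L
(4,6): →(3,6)(W), (2,6)(W), (4,5)(W), (3,5)(W) — all W, so L
(5,1): →(4,1)(W), (3,1)(W), (0,1)(W), (5,0)(W), (4,0)(W) — all W, so L
(6,0): →(5,0)(W), (4,0)(W), (1,0)(W) — all W, so L
(6,3): →(5,3)(W), (4,3)(W), (1,3)(W), (6,2)(W), (5,2)(W) — all W, so L
(6,5): →(5,5)(W), (4,5)(W), (1,5)(W), (6,4)(W), (5,4)(W) — all W, so L
(7,2): →(6,2)(W), (5,2)(W), (2,2)(W), (7,1)(W), (6,1)(W) — all W, so L
Every other cell has at least one move into one of the L cells above, so it is W.
L cells per row: a=0: 4, a=1: 0, a=2: 3, a=3: 1, a=4: 3, a=5: 1, a=6: 3, a=7: 1; total 16.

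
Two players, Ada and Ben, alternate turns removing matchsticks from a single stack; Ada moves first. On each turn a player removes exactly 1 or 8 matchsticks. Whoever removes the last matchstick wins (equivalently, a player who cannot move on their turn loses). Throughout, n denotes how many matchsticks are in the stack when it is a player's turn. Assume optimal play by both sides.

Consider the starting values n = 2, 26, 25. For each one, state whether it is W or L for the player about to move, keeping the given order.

2: L, 26: W, 25: W

Label each position W (a win for the player to move) or L (a loss). A position with no legal move is L; any other position is W exactly when some move reaches an L, and L when every move reaches a W.
n=0: no move → L
n=1: can move to 0, which is L ⇒ W
n=2: the only move is to 1(W), a W ⇒ L
n=3: can move to 2, which is L ⇒ W
n=4: the only move is to 3(W), a W ⇒ L
n=5: can move to 4, which is L ⇒ W
n=6: the only move is to 5(W), a W ⇒ L
n=7: can move to 6, which is L ⇒ W
n=8: can move to 0, which is L ⇒ W
n=9: moves to 8(W), 1(W); every one is W ⇒ L
n=10: can move to 9, which is L ⇒ W
n=11: moves to 10(W), 3(W); every one is W ⇒ L
n=12: can move to 11, which is L ⇒ W
n=13: moves to 12(W), 5(W); every one is W ⇒ L
n=14: can move to 13, which is L ⇒ W
n=15: moves to 14(W), 7(W); every one is W ⇒ L
n=16: can move to 15, which is L ⇒ W
n=17: can move to 9, which is L ⇒ W
n=18: moves to 17(W), 10(W); every one is W ⇒ L
n=19: can move to 18, which is L ⇒ W
n=20: moves to 19(W), 12(W); every one is W ⇒ L
n=21: can move to 20, which is L ⇒ W
n=22: moves to 21(W), 14(W); every one is W ⇒ L
n=23: can move to 22, which is L ⇒ W
n=24: moves to 23(W), 16(W); every one is W ⇒ L
n=25: can move to 24, which is L ⇒ W
n=26: can move to 18, which is L ⇒ W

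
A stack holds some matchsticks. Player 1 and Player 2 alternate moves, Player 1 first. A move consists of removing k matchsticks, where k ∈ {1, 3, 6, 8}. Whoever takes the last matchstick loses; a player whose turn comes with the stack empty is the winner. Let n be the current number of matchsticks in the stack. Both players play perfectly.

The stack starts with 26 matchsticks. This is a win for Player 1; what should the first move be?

Remove 3, leaving 23.

Positions with no move are W. A position that does have a move is losing for the player to move precisely when every available move leads to a winning position for the opponent. Fill in the labels:
n=0: no move; the opponent has just taken the last matchstick and therefore loses → W
n=1: the only move is to 0(W), a W ⇒ L
n=2: can move to 1, which is L ⇒ W
n=3: moves to 2(W), 0(W); every one is W ⇒ L
n=4: can move to 3, which is L ⇒ W
n=5: moves to 4(W), 2(W); every one is W ⇒ L
n=6: can move to 5, which is L ⇒ W
n=7: can move to 1, which is L ⇒ W
n=8: can move to 5, which is L ⇒ W
n=9: can move to 3, which is L ⇒ W
n=10: moves to 9(W), 7(W), 4(W), 2(W); every one is W ⇒ L
n=11: can move to 10, which is L ⇒ W
n=12: moves to 11(W), 9(W), 6(W), 4(W); every one is W ⇒ L
n=13: can move to 12, which is L ⇒ W
n=14: moves to 13(W), 11(W), 8(W), 6(W); every one is W ⇒ L
n=15: can move to 14, which is L ⇒ W
n=16: can move to 10, which is L ⇒ W
n=17: can move to 14, which is L ⇒ W
n=18: can move to 12, which is L ⇒ W
n=19: moves to 18(W), 16(W), 13(W), 11(W); every one is W ⇒ L
n=20: can move to 19, which is L ⇒ W
n=21: moves to 20(W), 18(W), 15(W), 13(W); every one is W ⇒ L
n=22: can move to 21, which is L ⇒ W
n=23: moves to 22(W), 20(W), 17(W), 15(W); every one is W ⇒ L
n=24: can move to 23, which is L ⇒ W
n=25: can move to 19, which is L ⇒ W
n=26: can move to 23, which is L ⇒ W
From 26, the L positions reachable in one move are: 23.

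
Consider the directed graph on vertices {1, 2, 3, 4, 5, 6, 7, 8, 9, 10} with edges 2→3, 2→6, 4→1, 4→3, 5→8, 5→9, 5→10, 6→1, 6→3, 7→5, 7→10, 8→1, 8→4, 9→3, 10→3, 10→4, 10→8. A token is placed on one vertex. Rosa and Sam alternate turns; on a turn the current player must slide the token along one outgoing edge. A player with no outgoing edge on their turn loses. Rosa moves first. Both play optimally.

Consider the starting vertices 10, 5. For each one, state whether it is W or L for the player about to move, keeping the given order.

10: W, 5: L

Compute win/loss labels from the base case upward. A position with no move is L. Any other position is W if it can reach an L in one move, else L.
Every edge goes from a vertex to one that appears earlier in the order 3, 1, 4, 9, 8, 10, 5, 6, 7, 2, so processing vertices in that order labels each vertex after all of its successors.
3: no outgoing edge → L
1: no outgoing edge → L
4: can move to 1, which is L ⇒ W
9: can move to 3, which is L ⇒ W
8: can move to 1, which is L ⇒ W
10: can move to 3, which is L ⇒ W
5: moves to 10(W), 8(W), 9(W); every one is W ⇒ L
6: can move to 1, which is L ⇒ W
7: can move to 5, which is L ⇒ W
2: can move to 3, which is L ⇒ W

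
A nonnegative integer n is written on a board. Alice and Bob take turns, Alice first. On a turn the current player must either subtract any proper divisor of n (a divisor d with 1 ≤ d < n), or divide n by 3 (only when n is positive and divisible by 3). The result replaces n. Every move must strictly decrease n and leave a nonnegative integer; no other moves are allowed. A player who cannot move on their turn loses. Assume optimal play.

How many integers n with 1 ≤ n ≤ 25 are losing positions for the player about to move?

11

Positions with no move are L. A position that does have a move is losing for the player to move precisely when every available move leads to a winning position for the opponent. Fill in the labels:
n=0: no move → L
n=1: no move → L
n=2: can move to 1, which is L ⇒ W
n=3: can move to 1, which is L ⇒ W
n=4: moves to 2(W), 3(W); every one is W ⇒ L
n=5: can move to 4, which is L ⇒ W
n=6: can move to 4, which is L ⇒ W
n=7: the only move is to 6(W), a W ⇒ L
n=8: can move to 4, which is L ⇒ W
n=9: moves to 3(W), 6(W), 8(W); every one is W ⇒ L
n=10: can move to 9, which is L ⇒ W
n=11: the only move is to 10(W), a W ⇒ L
n=12: can move to 4, which is L ⇒ W
n=13: the only move is to 12(W), a W ⇒ L
n=14: can move to 7, which is L ⇒ W
n=15: moves to 5(W), 10(W), 12(W), 14(W); every one is W ⇒ L
n=16: can move to 15, which is L ⇒ W
n=17: the only move is to 16(W), a W ⇒ L
n=18: can move to 9, which is L ⇒ W
n=19: the only move is to 18(W), a W ⇒ L
n=20: can move to 15, which is L ⇒ W
n=21: can move to 7, which is L ⇒ W
n=22: can move to 11, which is L ⇒ W
n=23: the only move is to 22(W), a W ⇒ L
n=24: can move to 23, which is L ⇒ W
n=25: moves to 20(W), 24(W); every one is W ⇒ L
L entries with 1 ≤ n ≤ 25 (n=0 is outside the asked range and is not counted): n = 1, 4, 7, 9, 11, 13, 15, 17, 19, 23, 25; that makes 11.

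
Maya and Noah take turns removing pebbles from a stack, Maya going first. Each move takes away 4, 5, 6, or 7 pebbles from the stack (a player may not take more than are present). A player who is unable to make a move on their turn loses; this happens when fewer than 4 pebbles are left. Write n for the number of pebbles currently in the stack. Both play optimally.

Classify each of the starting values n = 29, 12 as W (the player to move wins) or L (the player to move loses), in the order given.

29: W, 12: L

Use the standard recursion: the mover loses at a terminal position; elsewhere, the mover wins exactly when some move hands the opponent an L position.
n=0: no move → L
n=1: no move → L
n=2: no move → L
n=3: no move → L
n=4: →0(L), so W
n=5: →1(L), so W
n=6: →2(L), so W
n=7: →3(L), so W
n=8: →3(L), so W
n=9: →3(L), so W
n=10: →3(L), so W
n=11: →7(W), 6(W), 5(W), 4(W) — all W, so L
n=12: →8(W), 7(W), 6(W), 5(W) — all W, so L
n=13: →9(W), 8(W), 7(W), 6(W) — all W, so L
n=14: →10(W), 9(W), 8(W), 7(W) — all W, so L
n=15: →11(L), so W
n=16: →12(L), so W
n=17: →13(L), so W
n=18: →14(L), so W
n=19: →14(L), so W
n=20: →14(L), so W
n=21: →14(L), so W
n=22: →18(W), 17(W), 16(W), 15(W) — all W, so L
n=23: →19(W), 18(W), 17(W), 16(W) — all W, so L
n=24: →20(W), 19(W), 18(W), 17(W) — all W, so L
n=25: →21(W), 20(W), 19(W), 18(W) — all W, so L
n=26: →22(L), so W
n=27: →23(L), so W
n=28: →24(L), so W
n=29: →25(L), so W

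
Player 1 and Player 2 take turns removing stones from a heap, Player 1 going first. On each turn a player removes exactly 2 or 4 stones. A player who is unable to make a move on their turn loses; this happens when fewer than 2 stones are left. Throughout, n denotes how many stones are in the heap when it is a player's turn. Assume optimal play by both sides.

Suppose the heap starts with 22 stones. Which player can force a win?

Player 1 wins.

Work bottom-up. With no move the player to move loses. Otherwise the position is W if at least one move leads to an L position for the opponent, and L if every move leads to a W.
n=0: no move → L
n=1: no move → L
n=2: reaches L-position 0 → W
n=3: reaches L-position 1 → W
n=4: reaches L-position 0 → W
n=5: reaches L-position 1 → W
n=6: only reaches 4(W), 2(W), all W → L
n=7: only reaches 5(W), 3(W), all W → L
n=8: reaches L-position 6 → W
n=9: reaches L-position 7 → W
n=10: reaches L-position 6 → W
n=11: reaches L-position 7 → W
n=12: only reaches 10(W), 8(W), all W → L
n=13: only reaches 11(W), 9(W), all W → L
n=14: reaches L-position 12 → W
n=15: reaches L-position 13 → W
n=16: reaches L-position 12 → W
n=17: reaches L-position 13 → W
n=18: only reaches 16(W), 14(W), all W → L
n=19: only reaches 17(W), 15(W), all W → L
n=20: reaches L-position 18 → W
n=21: reaches L-position 19 → W
n=22: reaches L-position 18 → W
From 22 Player 1 can remove 4, leaving 18, reaching an L position.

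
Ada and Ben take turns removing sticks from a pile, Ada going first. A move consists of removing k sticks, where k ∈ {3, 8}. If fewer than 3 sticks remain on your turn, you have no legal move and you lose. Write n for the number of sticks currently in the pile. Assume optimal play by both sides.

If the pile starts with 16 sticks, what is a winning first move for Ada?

Label each position W (a win for the player to move) or L (a loss). A position with no legal move is L; any other position is W exactly when some move reaches an L, and L when every move reaches a W.
n=0: no move → L
n=1: no move → L
n=2: no move → L
n=3: →0(L), so W
n=4: →1(L), so W
n=5: →2(L), so W
n=6: →3(W) only, which is W, so L
n=7: →4(W) only, which is W, so L
n=8: →0(L), so W
n=9: →6(L), so W
n=10: →7(L), so W
n=11: →8(W), 3(W) — all W, so L
n=12: →9(W), 4(W) — all W, so L
n=13: →10(W), 5(W) — all W, so L
n=14: →11(L), so W
n=15: →12(L), so W
n=16: →13(L), so W
From 16, the L positions reachable in one move are: 13.

Remove 3, leaving 13.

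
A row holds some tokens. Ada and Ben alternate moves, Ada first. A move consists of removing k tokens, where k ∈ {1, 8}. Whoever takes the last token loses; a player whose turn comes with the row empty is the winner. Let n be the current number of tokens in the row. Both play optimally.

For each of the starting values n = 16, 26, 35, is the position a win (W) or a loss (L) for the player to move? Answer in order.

Build the W/L table. Terminal = W. A non-terminal position is W if it has a move to some L; otherwise it is L.
n=0: no move; the opponent has just taken the last token and therefore loses → W
n=1: only reaches 0(W), which is W → L
n=2: reaches L-position 1 → W
n=3: only reaches 2(W), which is W → L
n=4: reaches L-position 3 → W
n=5: only reaches 4(W), which is W → L
n=6: reaches L-position 5 → W
n=7: only reaches 6(W), which is W → L
n=8: reaches L-position 7 → W
n=9: reaches L-position 1 → W
n=10: only reaches 9(W), 2(W), all W → L
n=11: reaches L-position 10 → W
n=12: only reaches 11(W), 4(W), all W → L
n=13: reaches L-position 12 → W
n=14: only reaches 13(W), 6(W), all W → L
n=15: reaches L-position 14 → W
n=16: only reaches 15(W), 8(W), all W → L
n=17: reaches L-position 16 → W
n=18: reaches L-position 10 → W
n=19: only reaches 18(W), 11(W), all W → L
n=20: reaches L-position 19 → W
n=21: only reaches 20(W), 13(W), all W → L
n=22: reaches L-position 21 → W
n=23: only reaches 22(W), 15(W), all W → L
n=24: reaches L-position 23 → W
n=25: only reaches 24(W), 17(W), all W → L
n=26: reaches L-position 25 → W
n=27: reaches L-position 19 → W
n=28: only reaches 27(W), 20(W), all W → L
n=29: reaches L-position 28 → W
n=30: only reaches 29(W), 22(W), all W → L
n=31: reaches L-position 30 → W
n=32: only reaches 31(W), 24(W), all W → L
n=33: reaches L-position 32 → W
n=34: only reaches 33(W), 26(W), all W → L
n=35: reaches L-position 34 → W

16: L, 26: W, 35: W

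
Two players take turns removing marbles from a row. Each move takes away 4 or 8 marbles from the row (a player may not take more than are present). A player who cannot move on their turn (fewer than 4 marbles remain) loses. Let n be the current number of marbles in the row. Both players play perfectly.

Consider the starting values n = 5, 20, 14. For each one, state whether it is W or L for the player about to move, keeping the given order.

Build the W/L table. Terminal = L. A non-terminal position is W if it has a move to some L; otherwise it is L.
n=0: no move → L
n=1: no move → L
n=2: no move → L
n=3: no move → L
n=4: →0(L), so W
n=5: →1(L), so W
n=6: →2(L), so W
n=7: →3(L), so W
n=8: →0(L), so W
n=9: →1(L), so W
n=10: →2(L), so W
n=11: →3(L), so W
n=12: →8(W), 4(W) — all W, so L
n=13: →9(W), 5(W) — all W, so L
n=14: →10(W), 6(W) — all W, so L
n=15: →11(W), 7(W) — all W, so L
n=16: →12(L), so W
n=17: →13(L), so W
n=18: →14(L), so W
n=19: →15(L), so W
n=20: →12(L), so W

5: W, 20: W, 14: L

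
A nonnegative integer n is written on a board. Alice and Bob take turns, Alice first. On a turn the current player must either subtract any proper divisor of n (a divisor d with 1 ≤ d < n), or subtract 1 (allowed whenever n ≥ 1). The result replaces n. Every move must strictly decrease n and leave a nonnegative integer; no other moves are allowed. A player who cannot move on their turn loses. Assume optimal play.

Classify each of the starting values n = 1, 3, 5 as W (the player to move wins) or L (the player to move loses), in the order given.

1: W, 3: W, 5: L

Use the standard recursion: the mover loses at a terminal position; elsewhere, the mover wins exactly when some move hands the opponent an L position.
n=0: no move → L
n=1: W (go to 0, an L position)
n=2: L (sole option 1(W) is W)
n=3: W (go to 2, an L position)
n=4: W (go to 2, an L position)
n=5: L (sole option 4(W) is W)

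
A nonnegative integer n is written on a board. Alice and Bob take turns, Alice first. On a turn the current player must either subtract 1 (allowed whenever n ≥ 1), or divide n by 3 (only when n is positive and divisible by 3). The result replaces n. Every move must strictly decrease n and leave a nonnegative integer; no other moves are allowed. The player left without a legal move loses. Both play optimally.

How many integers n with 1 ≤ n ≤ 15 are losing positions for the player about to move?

7

Use the standard recursion: the mover loses at a terminal position; elsewhere, the mover wins exactly when some move hands the opponent an L position.
n=0: no move → L
n=1: can move to 0, which is L ⇒ W
n=2: the only move is to 1(W), a W ⇒ L
n=3: can move to 2, which is L ⇒ W
n=4: the only move is to 3(W), a W ⇒ L
n=5: can move to 4, which is L ⇒ W
n=6: can move to 2, which is L ⇒ W
n=7: the only move is to 6(W), a W ⇒ L
n=8: can move to 7, which is L ⇒ W
n=9: moves to 3(W), 8(W); every one is W ⇒ L
n=10: can move to 9, which is L ⇒ W
n=11: the only move is to 10(W), a W ⇒ L
n=12: can move to 4, which is L ⇒ W
n=13: the only move is to 12(W), a W ⇒ L
n=14: can move to 13, which is L ⇒ W
n=15: moves to 5(W), 14(W); every one is W ⇒ L
L entries with 1 ≤ n ≤ 15 (n=0 is outside the asked range and is not counted): n = 2, 4, 7, 9, 11, 13, 15; that makes 7.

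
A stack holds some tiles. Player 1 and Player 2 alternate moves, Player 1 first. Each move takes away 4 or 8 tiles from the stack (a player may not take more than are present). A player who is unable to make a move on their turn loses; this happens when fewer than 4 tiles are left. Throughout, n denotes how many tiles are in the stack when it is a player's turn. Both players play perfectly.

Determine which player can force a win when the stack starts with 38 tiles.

Player 2 wins.

Build the W/L table. Terminal = L. A non-terminal position is W if it has a move to some L; otherwise it is L.
n=0: no move → L
n=1: no move → L
n=2: no move → L
n=3: no move → L
n=4: W (go to 0, an L position)
n=5: W (go to 1, an L position)
n=6: W (go to 2, an L position)
n=7: W (go to 3, an L position)
n=8: W (go to 0, an L position)
n=9: W (go to 1, an L position)
n=10: W (go to 2, an L position)
n=11: W (go to 3, an L position)
n=12: L (options 8(W), 4(W) are all W)
n=13: L (options 9(W), 5(W) are all W)
n=14: L (options 10(W), 6(W) are all W)
n=15: L (options 11(W), 7(W) are all W)
n=16: W (go to 12, an L position)
n=17: W (go to 13, an L position)
n=18: W (go to 14, an L position)
n=19: W (go to 15, an L position)
n=20: W (go to 12, an L position)
n=21: W (go to 13, an L position)
n=22: W (go to 14, an L position)
n=23: W (go to 15, an L position)
n=24: L (options 20(W), 16(W) are all W)
n=25: L (options 21(W), 17(W) are all W)
n=26: L (options 22(W), 18(W) are all W)
n=27: L (options 23(W), 19(W) are all W)
n=28: W (go to 24, an L position)
n=29: W (go to 25, an L position)
n=30: W (go to 26, an L position)
n=31: W (go to 27, an L position)
n=32: W (go to 24, an L position)
n=33: W (go to 25, an L position)
n=34: W (go to 26, an L position)
n=35: W (go to 27, an L position)
n=36: L (options 32(W), 28(W) are all W)
n=37: L (options 33(W), 29(W) are all W)
n=38: L (options 34(W), 30(W) are all W)
The starting position 38 is L: whatever Player 1 does, the opponent receives a W position.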